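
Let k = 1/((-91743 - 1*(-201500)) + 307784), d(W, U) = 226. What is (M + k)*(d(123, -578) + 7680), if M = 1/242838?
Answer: 2610478187/50697410679 ≈ 0.051491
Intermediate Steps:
M = 1/242838 ≈ 4.1180e-6
k = 1/417541 (k = 1/((-91743 + 201500) + 307784) = 1/(109757 + 307784) = 1/417541 ≈ 2.3950e-6)
(M + k)*(d(123, -578) + 7680) = (1/242838 + 1/417541)*(226 + 7680) = (660379/101394821358)*7906 = 2610478187/50697410679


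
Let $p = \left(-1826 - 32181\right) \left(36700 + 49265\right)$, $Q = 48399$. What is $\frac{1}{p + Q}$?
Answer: $- \frac{1}{2923363356} \approx -3.4207 \cdot 10^{-10}$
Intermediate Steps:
$p = -2923411755$ ($p = \left(-34007\right) 85965 = -2923411755$)
$\frac{1}{p + Q} = \frac{1}{-2923411755 + 48399} = \frac{1}{-2923363356} = - \frac{1}{2923363356}$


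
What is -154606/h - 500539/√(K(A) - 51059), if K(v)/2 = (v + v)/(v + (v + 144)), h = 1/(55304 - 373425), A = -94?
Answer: 49183415326 + 500539*I*√686345/187185 ≈ 4.9183e+10 + 2215.3*I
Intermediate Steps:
h = -1/318121 (h = 1/(-318121) = -1/318121 ≈ -3.1435e-6)
K(v) = 4*v/(144 + 2*v) (K(v) = 2*((v + v)/(v + (v + 144))) = 2*((2*v)/(v + (144 + v))) = 2*((2*v)/(144 + 2*v)) = 2*(2*v/(144 + 2*v)) = 4*v/(144 + 2*v))
-154606/h - 500539/√(K(A) - 51059) = -154606/(-1/318121) - 500539/√(2*(-94)/(72 - 94) - 51059) = -154606*(-318121) - 500539/√(2*(-94)/(-22) - 51059) = 49183415326 - 500539/√(2*(-94)*(-1/22) - 51059) = 49183415326 - 500539/√(94/11 - 51059) = 49183415326 - 500539*(-I*√686345/187185) = 49183415326 - (-500539)*I*√686345/187185 = 49183415326 + 500539*I*√686345/187185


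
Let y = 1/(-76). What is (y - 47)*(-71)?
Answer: 253683/76 ≈ 3337.9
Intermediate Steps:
y = -1/76 ≈ -0.013158
(y - 47)*(-71) = (-1/76 - 47)*(-71) = -3573/76*(-71) = 253683/76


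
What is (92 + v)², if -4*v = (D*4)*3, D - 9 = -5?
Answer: 6400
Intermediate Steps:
D = 4 (D = 9 - 5 = 4)
v = -12 (v = -4*4*3/4 = -4*3 = -¼*48 = -12)
(92 + v)² = (92 - 12)² = 80² = 6400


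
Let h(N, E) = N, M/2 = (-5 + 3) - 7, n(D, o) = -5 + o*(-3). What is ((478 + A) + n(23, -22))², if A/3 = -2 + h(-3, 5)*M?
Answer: 483025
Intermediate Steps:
n(D, o) = -5 - 3*o
M = -18 (M = 2*((-5 + 3) - 7) = 2*(-2 - 7) = 2*(-9) = -18)
A = 156 (A = 3*(-2 - 3*(-18)) = 3*(-2 + 54) = 3*52 = 156)
((478 + A) + n(23, -22))² = ((478 + 156) + (-5 - 3*(-22)))² = (634 + (-5 + 66))² = (634 + 61)² = 695² = 483025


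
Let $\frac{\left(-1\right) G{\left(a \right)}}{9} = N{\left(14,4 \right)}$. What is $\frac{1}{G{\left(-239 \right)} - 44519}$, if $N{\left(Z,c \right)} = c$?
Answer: $- \frac{1}{44555} \approx -2.2444 \cdot 10^{-5}$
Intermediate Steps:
$G{\left(a \right)} = -36$ ($G{\left(a \right)} = \left(-9\right) 4 = -36$)
$\frac{1}{G{\left(-239 \right)} - 44519} = \frac{1}{-36 - 44519} = \frac{1}{-44555} = - \frac{1}{44555}$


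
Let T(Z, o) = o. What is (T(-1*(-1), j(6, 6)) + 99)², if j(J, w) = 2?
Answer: 10201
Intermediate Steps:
(T(-1*(-1), j(6, 6)) + 99)² = (2 + 99)² = 101² = 10201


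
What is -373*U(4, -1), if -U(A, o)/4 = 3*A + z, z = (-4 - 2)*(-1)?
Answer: 26856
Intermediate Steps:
z = 6 (z = -6*(-1) = 6)
U(A, o) = -24 - 12*A (U(A, o) = -4*(3*A + 6) = -4*(6 + 3*A) = -24 - 12*A)
-373*U(4, -1) = -373*(-24 - 12*4) = -373*(-24 - 48) = -373*(-72) = 26856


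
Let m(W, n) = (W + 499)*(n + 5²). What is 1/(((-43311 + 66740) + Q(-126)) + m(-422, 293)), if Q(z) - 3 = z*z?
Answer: 1/63794 ≈ 1.5675e-5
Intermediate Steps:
Q(z) = 3 + z² (Q(z) = 3 + z*z = 3 + z²)
m(W, n) = (25 + n)*(499 + W) (m(W, n) = (499 + W)*(n + 25) = (499 + W)*(25 + n) = (25 + n)*(499 + W))
1/(((-43311 + 66740) + Q(-126)) + m(-422, 293)) = 1/(((-43311 + 66740) + (3 + (-126)²)) + (12475 + 25*(-422) + 499*293 - 422*293)) = 1/((23429 + (3 + 15876)) + (12475 - 10550 + 146207 - 123646)) = 1/((23429 + 15879) + 24486) = 1/(39308 + 24486) = 1/63794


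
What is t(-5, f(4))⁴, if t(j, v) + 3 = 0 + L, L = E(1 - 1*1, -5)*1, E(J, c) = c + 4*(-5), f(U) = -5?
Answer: 614656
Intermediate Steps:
E(J, c) = -20 + c (E(J, c) = c - 20 = -20 + c)
L = -25 (L = (-20 - 5)*1 = -25*1 = -25)
t(j, v) = -28 (t(j, v) = -3 + (0 - 25) = -3 - 25 = -28)
t(-5, f(4))⁴ = (-28)⁴ = 614656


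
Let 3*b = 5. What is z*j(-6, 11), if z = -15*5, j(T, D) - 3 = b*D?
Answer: -1600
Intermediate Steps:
b = 5/3 (b = (1/3)*5 = 5/3 ≈ 1.6667)
j(T, D) = 3 + 5*D/3
z = -75
z*j(-6, 11) = -75*(3 + (5/3)*11) = -75*(3 + 55/3) = -75*64/3 = -1600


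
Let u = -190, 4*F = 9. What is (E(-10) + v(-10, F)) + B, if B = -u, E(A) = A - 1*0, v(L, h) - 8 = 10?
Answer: 198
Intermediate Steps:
F = 9/4 (F = (¼)*9 = 9/4 ≈ 2.2500)
v(L, h) = 18 (v(L, h) = 8 + 10 = 18)
E(A) = A (E(A) = A + 0 = A)
B = 190 (B = -1*(-190) = 190)
(E(-10) + v(-10, F)) + B = (-10 + 18) + 190 = 8 + 190 = 198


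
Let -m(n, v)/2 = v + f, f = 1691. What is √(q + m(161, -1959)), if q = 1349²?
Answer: √1820337 ≈ 1349.2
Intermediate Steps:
q = 1819801
m(n, v) = -3382 - 2*v (m(n, v) = -2*(v + 1691) = -2*(1691 + v) = -3382 - 2*v)
√(q + m(161, -1959)) = √(1819801 + (-3382 - 2*(-1959))) = √(1819801 + (-3382 + 3918)) = √(1819801 + 536) = √1820337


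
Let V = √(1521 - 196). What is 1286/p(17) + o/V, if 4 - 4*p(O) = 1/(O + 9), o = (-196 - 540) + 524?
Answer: 133744/103 - 4*√53/5 ≈ 1292.7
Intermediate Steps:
o = -212 (o = -736 + 524 = -212)
p(O) = 1 - 1/(4*(9 + O)) (p(O) = 1 - 1/(4*(O + 9)) = 1 - 1/(4*(9 + O)))
V = 5*√53 (V = √1325 = 5*√53 ≈ 36.401)
1286/p(17) + o/V = 1286/(((35/4 + 17)/(9 + 17))) - 212*√53/265 = 1286/(((103/4)/26)) - 4*√53/5 = 1286/(((1/26)*(103/4))) - 4*√53/5 = 1286/(103/104) - 4*√53/5 = 1286*(104/103) - 4*√53/5 = 133744/103 - 4*√53/5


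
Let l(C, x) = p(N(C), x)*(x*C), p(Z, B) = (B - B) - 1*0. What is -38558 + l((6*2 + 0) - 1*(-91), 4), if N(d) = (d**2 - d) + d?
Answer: -38558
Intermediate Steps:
N(d) = d**2
p(Z, B) = 0 (p(Z, B) = 0 + 0 = 0)
l(C, x) = 0 (l(C, x) = 0*(x*C) = 0*(C*x) = 0)
-38558 + l((6*2 + 0) - 1*(-91), 4) = -38558 + 0 = -38558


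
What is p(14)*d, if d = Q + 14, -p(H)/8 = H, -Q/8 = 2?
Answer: 224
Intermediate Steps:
Q = -16 (Q = -8*2 = -16)
p(H) = -8*H
d = -2 (d = -16 + 14 = -2)
p(14)*d = -8*14*(-2) = -112*(-2) = 224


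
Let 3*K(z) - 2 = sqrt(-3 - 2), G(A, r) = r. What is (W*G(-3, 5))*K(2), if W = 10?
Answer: 100/3 + 50*I*sqrt(5)/3 ≈ 33.333 + 37.268*I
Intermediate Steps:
K(z) = 2/3 + I*sqrt(5)/3 (K(z) = 2/3 + sqrt(-3 - 2)/3 = 2/3 + sqrt(-5)/3 = 2/3 + (I*sqrt(5))/3 = 2/3 + I*sqrt(5)/3)
(W*G(-3, 5))*K(2) = (10*5)*(2/3 + I*sqrt(5)/3) = 50*(2/3 + I*sqrt(5)/3) = 100/3 + 50*I*sqrt(5)/3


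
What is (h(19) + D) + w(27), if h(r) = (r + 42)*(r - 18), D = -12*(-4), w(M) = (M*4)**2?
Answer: 11773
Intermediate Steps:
w(M) = 16*M**2 (w(M) = (4*M)**2 = 16*M**2)
D = 48
h(r) = (-18 + r)*(42 + r) (h(r) = (42 + r)*(-18 + r) = (-18 + r)*(42 + r))
(h(19) + D) + w(27) = ((-756 + 19**2 + 24*19) + 48) + 16*27**2 = ((-756 + 361 + 456) + 48) + 16*729 = (61 + 48) + 11664 = 109 + 11664 = 11773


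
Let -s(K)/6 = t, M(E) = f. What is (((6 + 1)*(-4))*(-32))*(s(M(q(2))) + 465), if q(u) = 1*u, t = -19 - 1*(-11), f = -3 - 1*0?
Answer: 459648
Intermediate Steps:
f = -3 (f = -3 + 0 = -3)
t = -8 (t = -19 + 11 = -8)
q(u) = u
M(E) = -3
s(K) = 48 (s(K) = -6*(-8) = 48)
(((6 + 1)*(-4))*(-32))*(s(M(q(2))) + 465) = (((6 + 1)*(-4))*(-32))*(48 + 465) = ((7*(-4))*(-32))*513 = -28*(-32)*513 = 896*513 = 459648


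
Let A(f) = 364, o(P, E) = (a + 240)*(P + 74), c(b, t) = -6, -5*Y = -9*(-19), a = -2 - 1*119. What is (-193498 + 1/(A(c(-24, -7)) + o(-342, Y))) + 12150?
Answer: -5717539745/31528 ≈ -1.8135e+5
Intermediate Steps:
a = -121 (a = -2 - 119 = -121)
Y = -171/5 (Y = -(-9)*(-19)/5 = -1/5*171 = -171/5 ≈ -34.200)
o(P, E) = 8806 + 119*P (o(P, E) = (-121 + 240)*(P + 74) = 119*(74 + P) = 8806 + 119*P)
(-193498 + 1/(A(c(-24, -7)) + o(-342, Y))) + 12150 = (-193498 + 1/(364 + (8806 + 119*(-342)))) + 12150 = (-193498 + 1/(364 + (8806 - 40698))) + 12150 = (-193498 + 1/(364 - 31892)) + 12150 = (-193498 + 1/(-31528)) + 12150 = (-193498 - 1/31528) + 12150 = -6100604945/31528 + 12150 = -5717539745/31528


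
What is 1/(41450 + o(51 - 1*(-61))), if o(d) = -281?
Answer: 1/41169 ≈ 2.4290e-5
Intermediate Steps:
1/(41450 + o(51 - 1*(-61))) = 1/(41450 - 281) = 1/41169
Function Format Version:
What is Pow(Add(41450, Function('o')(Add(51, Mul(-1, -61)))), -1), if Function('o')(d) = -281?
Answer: Rational(1, 41169) ≈ 2.4290e-5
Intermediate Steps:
Pow(Add(41450, Function('o')(Add(51, Mul(-1, -61)))), -1) = Pow(Add(41450, -281), -1) = Pow(41169, -1) = Rational(1, 41169)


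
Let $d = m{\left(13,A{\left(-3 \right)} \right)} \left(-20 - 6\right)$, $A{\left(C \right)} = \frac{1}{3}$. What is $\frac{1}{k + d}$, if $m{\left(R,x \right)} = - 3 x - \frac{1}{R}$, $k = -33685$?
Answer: $- \frac{1}{33657} \approx -2.9711 \cdot 10^{-5}$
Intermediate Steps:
$A{\left(C \right)} = \frac{1}{3}$
$m{\left(R,x \right)} = - \frac{1}{R} - 3 x$
$d = 28$ ($d = \left(- \frac{1}{13} - 1\right) \left(-20 - 6\right) = \left(\left(-1\right) \frac{1}{13} - 1\right) \left(-26\right) = \left(- \frac{1}{13} - 1\right) \left(-26\right) = \left(- \frac{14}{13}\right) \left(-26\right) = 28$)
$\frac{1}{k + d} = \frac{1}{-33685 + 28} = \frac{1}{-33657} = - \frac{1}{33657}$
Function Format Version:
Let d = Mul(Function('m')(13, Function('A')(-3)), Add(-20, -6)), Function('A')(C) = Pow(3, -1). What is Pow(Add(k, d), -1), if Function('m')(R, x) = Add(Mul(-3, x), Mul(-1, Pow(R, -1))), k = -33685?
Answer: Rational(-1, 33657) ≈ -2.9711e-5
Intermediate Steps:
Function('A')(C) = Rational(1, 3)
Function('m')(R, x) = Add(Mul(-1, Pow(R, -1)), Mul(-3, x))
d = 28 (d = Mul(Add(Mul(-1, Pow(13, -1)), Mul(-3, Rational(1, 3))), Add(-20, -6)) = Mul(Add(Mul(-1, Rational(1, 13)), -1), -26) = Mul(Add(Rational(-1, 13), -1), -26) = Mul(Rational(-14, 13), -26) = 28)
Pow(Add(k, d), -1) = Pow(Add(-33685, 28), -1) = Pow(-33657, -1) = Rational(-1, 33657)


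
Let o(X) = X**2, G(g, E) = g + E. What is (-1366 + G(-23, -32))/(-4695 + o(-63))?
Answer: 1421/726 ≈ 1.9573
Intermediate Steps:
G(g, E) = E + g
(-1366 + G(-23, -32))/(-4695 + o(-63)) = (-1366 + (-32 - 23))/(-4695 + (-63)**2) = (-1366 - 55)/(-4695 + 3969) = -1421/(-726) = -1421*(-1/726) = 1421/726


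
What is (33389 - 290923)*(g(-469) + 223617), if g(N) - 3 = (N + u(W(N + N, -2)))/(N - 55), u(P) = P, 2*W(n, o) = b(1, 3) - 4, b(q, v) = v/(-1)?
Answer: -30177152298735/524 ≈ -5.7590e+10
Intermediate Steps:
b(q, v) = -v (b(q, v) = v*(-1) = -v)
W(n, o) = -7/2 (W(n, o) = (-1*3 - 4)/2 = (-3 - 4)/2 = (½)*(-7) = -7/2)
g(N) = 3 + (-7/2 + N)/(-55 + N) (g(N) = 3 + (N - 7/2)/(N - 55) = 3 + (-7/2 + N)/(-55 + N))
(33389 - 290923)*(g(-469) + 223617) = (33389 - 290923)*((-337 + 8*(-469))/(2*(-55 - 469)) + 223617) = -257534*((½)*(-337 - 3752)/(-524) + 223617) = -257534*((½)*(-1/524)*(-4089) + 223617) = -257534*(4089/1048 + 223617) = -257534*234354705/1048 = -30177152298735/524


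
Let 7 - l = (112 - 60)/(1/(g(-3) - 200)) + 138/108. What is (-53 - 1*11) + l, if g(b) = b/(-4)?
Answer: 185449/18 ≈ 10303.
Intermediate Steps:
g(b) = -b/4 (g(b) = b*(-1/4) = -b/4)
l = 186601/18 (l = 7 - ((112 - 60)/(1/(-1/4*(-3) - 200)) + 138/108) = 7 - (52/(1/(3/4 - 200)) + 138*(1/108)) = 7 - (52/(1/(-797/4)) + 23/18) = 7 - (52/(-4/797) + 23/18) = 7 - (52*(-797/4) + 23/18) = 7 - (-10361 + 23/18) = 7 - 1*(-186475/18) = 7 + 186475/18 = 186601/18 ≈ 10367.)
(-53 - 1*11) + l = (-53 - 1*11) + 186601/18 = (-53 - 11) + 186601/18 = -64 + 186601/18 = 185449/18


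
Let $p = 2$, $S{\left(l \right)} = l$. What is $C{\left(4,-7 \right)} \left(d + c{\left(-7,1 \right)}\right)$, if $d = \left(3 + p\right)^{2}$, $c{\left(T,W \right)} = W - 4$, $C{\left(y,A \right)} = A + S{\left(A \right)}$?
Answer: $-308$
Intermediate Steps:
$C{\left(y,A \right)} = 2 A$ ($C{\left(y,A \right)} = A + A = 2 A$)
$c{\left(T,W \right)} = -4 + W$ ($c{\left(T,W \right)} = W - 4 = -4 + W$)
$d = 25$ ($d = \left(3 + 2\right)^{2} = 5^{2} = 25$)
$C{\left(4,-7 \right)} \left(d + c{\left(-7,1 \right)}\right) = 2 \left(-7\right) \left(25 + \left(-4 + 1\right)\right) = - 14 \left(25 - 3\right) = \left(-14\right) 22 = -308$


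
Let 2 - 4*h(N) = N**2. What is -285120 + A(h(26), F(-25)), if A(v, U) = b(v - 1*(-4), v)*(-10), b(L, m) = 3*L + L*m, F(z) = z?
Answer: -1114735/2 ≈ -5.5737e+5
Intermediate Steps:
h(N) = 1/2 - N**2/4
A(v, U) = -10*(3 + v)*(4 + v) (A(v, U) = ((v - 1*(-4))*(3 + v))*(-10) = ((v + 4)*(3 + v))*(-10) = ((4 + v)*(3 + v))*(-10) = ((3 + v)*(4 + v))*(-10) = -10*(3 + v)*(4 + v))
-285120 + A(h(26), F(-25)) = -285120 - 10*(3 + (1/2 - 1/4*26**2))*(4 + (1/2 - 1/4*26**2)) = -285120 - 10*(3 + (1/2 - 1/4*676))*(4 + (1/2 - 1/4*676)) = -285120 - 10*(3 + (1/2 - 169))*(4 + (1/2 - 169)) = -285120 - 10*(3 - 337/2)*(4 - 337/2) = -285120 - 10*(-331/2)*(-329/2) = -285120 - 544495/2 = -1114735/2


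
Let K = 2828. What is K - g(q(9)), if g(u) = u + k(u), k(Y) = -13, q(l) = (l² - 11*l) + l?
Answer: 2850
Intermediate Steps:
q(l) = l² - 10*l
g(u) = -13 + u (g(u) = u - 13 = -13 + u)
K - g(q(9)) = 2828 - (-13 + 9*(-10 + 9)) = 2828 - (-13 + 9*(-1)) = 2828 - (-13 - 9) = 2828 - 1*(-22) = 2828 + 22 = 2850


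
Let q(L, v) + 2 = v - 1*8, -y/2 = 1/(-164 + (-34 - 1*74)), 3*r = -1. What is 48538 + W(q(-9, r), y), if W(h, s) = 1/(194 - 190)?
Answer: 194153/4 ≈ 48538.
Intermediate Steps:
r = -1/3 (r = (1/3)*(-1) = -1/3 ≈ -0.33333)
y = 1/136 (y = -2/(-164 + (-34 - 1*74)) = -2/(-164 + (-34 - 74)) = -2/(-164 - 108) = -2/(-272) = -2*(-1/272) = 1/136 ≈ 0.0073529)
q(L, v) = -10 + v (q(L, v) = -2 + (v - 1*8) = -2 + (v - 8) = -2 + (-8 + v) = -10 + v)
W(h, s) = 1/4
48538 + W(q(-9, r), y) = 48538 + 1/4 = 194153/4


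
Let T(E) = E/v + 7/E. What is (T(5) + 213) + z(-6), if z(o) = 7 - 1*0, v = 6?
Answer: 6667/30 ≈ 222.23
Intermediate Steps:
z(o) = 7 (z(o) = 7 + 0 = 7)
T(E) = 7/E + E/6 (T(E) = E/6 + 7/E = 7/E + E/6)
(T(5) + 213) + z(-6) = ((7/5 + (⅙)*5) + 213) + 7 = ((7*(⅕) + ⅚) + 213) + 7 = ((7/5 + ⅚) + 213) + 7 = (67/30 + 213) + 7 = 6457/30 + 7 = 6667/30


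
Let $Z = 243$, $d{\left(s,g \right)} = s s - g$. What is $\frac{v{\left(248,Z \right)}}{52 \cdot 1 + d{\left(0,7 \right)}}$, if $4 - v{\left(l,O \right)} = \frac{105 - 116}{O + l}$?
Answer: $\frac{395}{4419} \approx 0.089387$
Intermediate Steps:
$d{\left(s,g \right)} = s^{2} - g$
$v{\left(l,O \right)} = 4 + \frac{11}{O + l}$ ($v{\left(l,O \right)} = 4 - \frac{105 - 116}{O + l} = 4 - - \frac{11}{O + l} = 4 + \frac{11}{O + l}$)
$\frac{v{\left(248,Z \right)}}{52 \cdot 1 + d{\left(0,7 \right)}} = \frac{\frac{1}{243 + 248} \left(11 + 4 \cdot 243 + 4 \cdot 248\right)}{52 \cdot 1 + \left(0^{2} - 7\right)} = \frac{\frac{1}{491} \left(11 + 972 + 992\right)}{52 + \left(0 - 7\right)} = \frac{\frac{1}{491} \cdot 1975}{52 - 7} = \frac{1975}{491 \cdot 45} = \frac{1975}{491} \cdot \frac{1}{45} = \frac{395}{4419}$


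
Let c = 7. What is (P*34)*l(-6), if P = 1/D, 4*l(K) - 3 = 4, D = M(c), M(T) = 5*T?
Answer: 17/10 ≈ 1.7000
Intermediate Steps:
D = 35 (D = 5*7 = 35)
l(K) = 7/4 (l(K) = ¾ + (¼)*4 = ¾ + 1 = 7/4)
P = 1/35 ≈ 0.028571
(P*34)*l(-6) = ((1/35)*34)*(7/4) = (34/35)*(7/4) = 17/10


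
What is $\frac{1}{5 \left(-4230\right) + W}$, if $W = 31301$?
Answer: $\frac{1}{10151} \approx 9.8513 \cdot 10^{-5}$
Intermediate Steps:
$\frac{1}{5 \left(-4230\right) + W} = \frac{1}{5 \left(-4230\right) + 31301} = \frac{1}{-21150 + 31301} = \frac{1}{10151}$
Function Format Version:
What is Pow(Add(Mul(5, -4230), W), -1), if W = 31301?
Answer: Rational(1, 10151) ≈ 9.8513e-5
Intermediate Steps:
Pow(Add(Mul(5, -4230), W), -1) = Pow(Add(Mul(5, -4230), 31301), -1) = Pow(Add(-21150, 31301), -1) = Pow(10151, -1) = Rational(1, 10151)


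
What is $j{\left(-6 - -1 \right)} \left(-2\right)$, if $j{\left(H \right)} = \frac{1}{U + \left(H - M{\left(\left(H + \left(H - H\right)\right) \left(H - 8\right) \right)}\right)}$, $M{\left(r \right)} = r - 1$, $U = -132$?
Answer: $\frac{2}{201} \approx 0.0099503$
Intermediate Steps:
$M{\left(r \right)} = -1 + r$
$j{\left(H \right)} = \frac{1}{-131 + H - H \left(-8 + H\right)}$ ($j{\left(H \right)} = \frac{1}{-132 - \left(-1 - H + \left(H + \left(H - H\right)\right) \left(H - 8\right)\right)} = \frac{1}{-132 - \left(-1 - H + \left(H + 0\right) \left(-8 + H\right)\right)} = \frac{1}{-132 - \left(-1 - H + H \left(-8 + H\right)\right)} = \frac{1}{-132 + \left(1 + H - H \left(-8 + H\right)\right)} = \frac{1}{-131 + H - H \left(-8 + H\right)}$)
$j{\left(-6 - -1 \right)} \left(-2\right) = - \frac{1}{131 - \left(-6 - -1\right) + \left(-6 - -1\right) \left(-8 - 5\right)} \left(-2\right) = - \frac{1}{131 - \left(-6 + 1\right) + \left(-6 + 1\right) \left(-8 + \left(-6 + 1\right)\right)} \left(-2\right) = - \frac{1}{131 - -5 - 5 \left(-8 - 5\right)} \left(-2\right) = - \frac{1}{131 + 5 - -65} \left(-2\right) = - \frac{1}{131 + 5 + 65} \left(-2\right) = - \frac{1}{201} \left(-2\right) = \left(-1\right) \frac{1}{201} \left(-2\right) = \left(- \frac{1}{201}\right) \left(-2\right) = \frac{2}{201}$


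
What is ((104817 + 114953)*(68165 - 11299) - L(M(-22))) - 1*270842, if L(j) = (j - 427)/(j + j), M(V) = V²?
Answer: 12097260538647/968 ≈ 1.2497e+10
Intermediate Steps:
L(j) = (-427 + j)/(2*j) (L(j) = (-427 + j)/((2*j)) = (-427 + j)*(1/(2*j)) = (-427 + j)/(2*j))
((104817 + 114953)*(68165 - 11299) - L(M(-22))) - 1*270842 = ((104817 + 114953)*(68165 - 11299) - (-427 + (-22)²)/(2*((-22)²))) - 1*270842 = (219770*56866 - (-427 + 484)/(2*484)) - 270842 = (12497440820 - 57/(2*484)) - 270842 = (12497440820 - 1*57/968) - 270842 = (12497440820 - 57/968) - 270842 = 12097522713703/968 - 270842 = 12097260538647/968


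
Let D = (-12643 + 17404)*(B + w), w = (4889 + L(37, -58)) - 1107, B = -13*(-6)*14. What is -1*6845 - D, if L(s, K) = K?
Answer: -22935821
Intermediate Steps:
B = 1092 (B = 78*14 = 1092)
w = 3724 (w = (4889 - 58) - 1107 = 4831 - 1107 = 3724)
D = 22928976 (D = (-12643 + 17404)*(1092 + 3724) = 4761*4816 = 22928976)
-1*6845 - D = -1*6845 - 1*22928976 = -6845 - 22928976 = -22935821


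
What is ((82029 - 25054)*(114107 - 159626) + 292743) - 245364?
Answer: -2593397646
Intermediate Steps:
((82029 - 25054)*(114107 - 159626) + 292743) - 245364 = (56975*(-45519) + 292743) - 245364 = (-2593445025 + 292743) - 245364 = -2593152282 - 245364 = -2593397646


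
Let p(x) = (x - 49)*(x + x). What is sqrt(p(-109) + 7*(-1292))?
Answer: 10*sqrt(254) ≈ 159.37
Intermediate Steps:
p(x) = 2*x*(-49 + x) (p(x) = (-49 + x)*(2*x) = 2*x*(-49 + x))
sqrt(p(-109) + 7*(-1292)) = sqrt(2*(-109)*(-49 - 109) + 7*(-1292)) = sqrt(2*(-109)*(-158) - 9044) = sqrt(34444 - 9044) = sqrt(25400) = 10*sqrt(254)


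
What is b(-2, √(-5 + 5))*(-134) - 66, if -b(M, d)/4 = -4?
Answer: -2210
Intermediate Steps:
b(M, d) = 16 (b(M, d) = -4*(-4) = 16)
b(-2, √(-5 + 5))*(-134) - 66 = 16*(-134) - 66 = -2144 - 66 = -2210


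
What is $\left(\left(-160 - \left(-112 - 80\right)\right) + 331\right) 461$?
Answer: $167343$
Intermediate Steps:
$\left(\left(-160 - \left(-112 - 80\right)\right) + 331\right) 461 = \left(\left(-160 - -192\right) + 331\right) 461 = \left(\left(-160 + 192\right) + 331\right) 461 = \left(32 + 331\right) 461 = 363 \cdot 461 = 167343$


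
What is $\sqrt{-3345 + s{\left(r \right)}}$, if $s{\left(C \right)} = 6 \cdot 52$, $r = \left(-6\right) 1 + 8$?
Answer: $3 i \sqrt{337} \approx 55.073 i$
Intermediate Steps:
$r = 2$ ($r = -6 + 8 = 2$)
$s{\left(C \right)} = 312$
$\sqrt{-3345 + s{\left(r \right)}} = \sqrt{-3345 + 312} = \sqrt{-3033} = 3 i \sqrt{337}$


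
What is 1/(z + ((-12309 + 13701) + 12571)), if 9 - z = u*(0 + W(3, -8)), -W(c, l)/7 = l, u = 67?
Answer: 1/10220 ≈ 9.7847e-5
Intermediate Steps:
W(c, l) = -7*l
z = -3743 (z = 9 - 67*(0 - 7*(-8)) = 9 - 67*(0 + 56) = 9 - 67*56 = 9 - 1*3752 = 9 - 3752 = -3743)
1/(z + ((-12309 + 13701) + 12571)) = 1/(-3743 + ((-12309 + 13701) + 12571)) = 1/(-3743 + (1392 + 12571)) = 1/(-3743 + 13963) = 1/10220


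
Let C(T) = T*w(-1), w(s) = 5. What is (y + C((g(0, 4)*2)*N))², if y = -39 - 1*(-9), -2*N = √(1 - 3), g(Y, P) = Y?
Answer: 900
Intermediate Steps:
N = -I*√2/2 (N = -√(1 - 3)/2 = -I*√2/2 ≈ -0.70711*I)
C(T) = 5*T (C(T) = T*5 = 5*T)
y = -30 (y = -39 + 9 = -30)
(y + C((g(0, 4)*2)*N))² = (-30 + 5*((0*2)*(-I*√2/2)))² = (-30 + 5*(0*(-I*√2/2)))² = (-30 + 5*0)² = (-30 + 0)² = (-30)² = 900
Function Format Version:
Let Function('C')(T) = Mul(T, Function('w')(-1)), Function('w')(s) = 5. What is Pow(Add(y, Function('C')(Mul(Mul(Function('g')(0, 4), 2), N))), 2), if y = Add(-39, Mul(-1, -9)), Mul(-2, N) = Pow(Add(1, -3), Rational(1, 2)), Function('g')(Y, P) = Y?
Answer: 900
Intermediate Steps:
N = Mul(Rational(-1, 2), I, Pow(2, Rational(1, 2))) (N = Mul(Rational(-1, 2), Pow(Add(1, -3), Rational(1, 2))) = Mul(Rational(-1, 2), Pow(-2, Rational(1, 2))) = Mul(Rational(-1, 2), Mul(I, Pow(2, Rational(1, 2)))) = Mul(Rational(-1, 2), I, Pow(2, Rational(1, 2))) ≈ Mul(-0.70711, I))
Function('C')(T) = Mul(5, T) (Function('C')(T) = Mul(T, 5) = Mul(5, T))
y = -30 (y = Add(-39, 9) = -30)
Pow(Add(y, Function('C')(Mul(Mul(Function('g')(0, 4), 2), N))), 2) = Pow(Add(-30, Mul(5, Mul(Mul(0, 2), Mul(Rational(-1, 2), I, Pow(2, Rational(1, 2)))))), 2) = Pow(Add(-30, Mul(5, Mul(0, Mul(Rational(-1, 2), I, Pow(2, Rational(1, 2)))))), 2) = Pow(Add(-30, Mul(5, 0)), 2) = Pow(Add(-30, 0), 2) = Pow(-30, 2) = 900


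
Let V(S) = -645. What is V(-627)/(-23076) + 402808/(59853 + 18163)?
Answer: 97349143/18753096 ≈ 5.1911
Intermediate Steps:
V(-627)/(-23076) + 402808/(59853 + 18163) = -645/(-23076) + 402808/(59853 + 18163) = -645*(-1/23076) + 402808/78016 = 215/7692 + 402808*(1/78016) = 215/7692 + 50351/9752 = 97349143/18753096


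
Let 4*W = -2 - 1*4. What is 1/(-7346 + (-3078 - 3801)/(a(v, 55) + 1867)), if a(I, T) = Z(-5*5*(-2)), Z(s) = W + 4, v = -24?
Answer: -3739/27480452 ≈ -0.00013606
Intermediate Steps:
W = -3/2 (W = (-2 - 1*4)/4 = (-2 - 4)/4 = (¼)*(-6) = -3/2 ≈ -1.5000)
Z(s) = 5/2 (Z(s) = -3/2 + 4 = 5/2)
a(I, T) = 5/2
1/(-7346 + (-3078 - 3801)/(a(v, 55) + 1867)) = 1/(-7346 + (-3078 - 3801)/(5/2 + 1867)) = 1/(-7346 - 6879/3739/2) = 1/(-7346 - 6879*2/3739) = 1/(-7346 - 13758/3739) = 1/(-27480452/3739) = -3739/27480452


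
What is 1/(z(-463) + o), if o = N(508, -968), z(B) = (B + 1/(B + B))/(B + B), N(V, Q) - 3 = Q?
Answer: -857476/827035601 ≈ -0.0010368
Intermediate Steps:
N(V, Q) = 3 + Q
z(B) = (B + 1/(2*B))/(2*B) (z(B) = (B + 1/(2*B))/((2*B)) = (B + 1/(2*B))*(1/(2*B)) = (B + 1/(2*B))/(2*B))
o = -965 (o = 3 - 968 = -965)
1/(z(-463) + o) = 1/((½ + (¼)/(-463)²) - 965) = 1/((½ + (¼)*(1/214369)) - 965) = 1/((½ + 1/857476) - 965) = 1/(428739/857476 - 965) = 1/(-827035601/857476) = -857476/827035601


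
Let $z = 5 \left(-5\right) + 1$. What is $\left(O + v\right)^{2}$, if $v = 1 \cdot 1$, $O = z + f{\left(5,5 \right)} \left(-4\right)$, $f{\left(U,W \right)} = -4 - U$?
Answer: $169$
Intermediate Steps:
$z = -24$ ($z = -25 + 1 = -24$)
$O = 12$ ($O = -24 + \left(-4 - 5\right) \left(-4\right) = -24 - -36 = -24 + 36 = 12$)
$v = 1$
$\left(O + v\right)^{2} = \left(12 + 1\right)^{2} = 13^{2} = 169$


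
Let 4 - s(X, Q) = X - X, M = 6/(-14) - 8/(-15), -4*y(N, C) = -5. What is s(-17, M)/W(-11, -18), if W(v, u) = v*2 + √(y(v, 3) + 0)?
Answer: -352/1931 - 8*√5/1931 ≈ -0.19155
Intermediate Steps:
y(N, C) = 5/4 (y(N, C) = -¼*(-5) = 5/4)
M = 11/105 (M = 6*(-1/14) - 8*(-1/15) = -3/7 + 8/15 = 11/105 ≈ 0.10476)
s(X, Q) = 4 (s(X, Q) = 4 - (X - X) = 4 - 1*0 = 4 + 0 = 4)
W(v, u) = √5/2 + 2*v (W(v, u) = v*2 + √(5/4 + 0) = 2*v + √(5/4) = 2*v + √5/2 = √5/2 + 2*v)
s(-17, M)/W(-11, -18) = 4/(√5/2 + 2*(-11)) = 4/(√5/2 - 22) = 4/(-22 + √5/2)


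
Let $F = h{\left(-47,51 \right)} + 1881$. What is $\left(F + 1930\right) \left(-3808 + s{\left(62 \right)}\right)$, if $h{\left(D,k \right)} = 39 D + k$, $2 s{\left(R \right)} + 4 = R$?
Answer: $-7667591$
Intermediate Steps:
$s{\left(R \right)} = -2 + \frac{R}{2}$
$h{\left(D,k \right)} = k + 39 D$
$F = 99$ ($F = \left(51 + 39 \left(-47\right)\right) + 1881 = \left(51 - 1833\right) + 1881 = -1782 + 1881 = 99$)
$\left(F + 1930\right) \left(-3808 + s{\left(62 \right)}\right) = \left(99 + 1930\right) \left(-3808 + \left(-2 + \frac{1}{2} \cdot 62\right)\right) = 2029 \left(-3808 + \left(-2 + 31\right)\right) = 2029 \left(-3808 + 29\right) = 2029 \left(-3779\right) = -7667591$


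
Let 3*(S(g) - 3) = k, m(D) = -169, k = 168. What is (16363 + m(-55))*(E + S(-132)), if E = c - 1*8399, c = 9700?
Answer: 22023840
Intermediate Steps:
S(g) = 59 (S(g) = 3 + (1/3)*168 = 3 + 56 = 59)
E = 1301 (E = 9700 - 1*8399 = 9700 - 8399 = 1301)
(16363 + m(-55))*(E + S(-132)) = (16363 - 169)*(1301 + 59) = 16194*1360 = 22023840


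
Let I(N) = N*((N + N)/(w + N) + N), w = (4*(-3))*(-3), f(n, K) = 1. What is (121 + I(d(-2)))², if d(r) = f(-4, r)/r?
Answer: 1186044721/80656 ≈ 14705.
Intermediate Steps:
w = 36 (w = -12*(-3) = 36)
d(r) = 1/r
I(N) = N*(N + 2*N/(36 + N)) (I(N) = N*((N + N)/(36 + N) + N) = N*((2*N)/(36 + N) + N) = N*(2*N/(36 + N) + N) = N*(N + 2*N/(36 + N)))
(121 + I(d(-2)))² = (121 + (1/(-2))²*(38 + 1/(-2))/(36 + 1/(-2)))² = (121 + (-½)²*(38 - ½)/(36 - ½))² = (121 + (¼)*(75/2)/(71/2))² = (121 + (¼)*(2/71)*(75/2))² = (121 + 75/284)² = (34439/284)² = 1186044721/80656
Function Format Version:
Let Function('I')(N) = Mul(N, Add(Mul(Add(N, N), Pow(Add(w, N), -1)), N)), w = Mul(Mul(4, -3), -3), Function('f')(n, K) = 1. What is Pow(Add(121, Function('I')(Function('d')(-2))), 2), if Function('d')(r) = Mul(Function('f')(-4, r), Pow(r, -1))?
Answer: Rational(1186044721, 80656) ≈ 14705.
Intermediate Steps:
w = 36 (w = Mul(-12, -3) = 36)
Function('d')(r) = Pow(r, -1) (Function('d')(r) = Mul(1, Pow(r, -1)) = Pow(r, -1))
Function('I')(N) = Mul(N, Add(N, Mul(2, N, Pow(Add(36, N), -1)))) (Function('I')(N) = Mul(N, Add(Mul(Add(N, N), Pow(Add(36, N), -1)), N)) = Mul(N, Add(Mul(Mul(2, N), Pow(Add(36, N), -1)), N)) = Mul(N, Add(Mul(2, N, Pow(Add(36, N), -1)), N)) = Mul(N, Add(N, Mul(2, N, Pow(Add(36, N), -1)))))
Pow(Add(121, Function('I')(Function('d')(-2))), 2) = Pow(Add(121, Mul(Pow(Pow(-2, -1), 2), Pow(Add(36, Pow(-2, -1)), -1), Add(38, Pow(-2, -1)))), 2) = Pow(Add(121, Mul(Pow(Rational(-1, 2), 2), Pow(Add(36, Rational(-1, 2)), -1), Add(38, Rational(-1, 2)))), 2) = Pow(Add(121, Mul(Rational(1, 4), Pow(Rational(71, 2), -1), Rational(75, 2))), 2) = Pow(Add(121, Mul(Rational(1, 4), Rational(2, 71), Rational(75, 2))), 2) = Pow(Add(121, Rational(75, 284)), 2) = Pow(Rational(34439, 284), 2) = Rational(1186044721, 80656)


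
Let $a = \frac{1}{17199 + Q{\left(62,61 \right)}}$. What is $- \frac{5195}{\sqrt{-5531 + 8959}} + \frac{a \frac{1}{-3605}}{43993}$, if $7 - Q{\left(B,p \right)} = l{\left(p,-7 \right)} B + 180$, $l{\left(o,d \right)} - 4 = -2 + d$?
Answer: $- \frac{1}{2749398846040} - \frac{5195 \sqrt{857}}{1714} \approx -88.729$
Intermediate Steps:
$l{\left(o,d \right)} = 2 + d$ ($l{\left(o,d \right)} = 4 + \left(-2 + d\right) = 2 + d$)
$Q{\left(B,p \right)} = -173 + 5 B$ ($Q{\left(B,p \right)} = 7 - \left(\left(2 - 7\right) B + 180\right) = 7 - \left(- 5 B + 180\right) = 7 - \left(180 - 5 B\right) = 7 + \left(-180 + 5 B\right) = -173 + 5 B$)
$a = \frac{1}{17336}$ ($a = \frac{1}{17199 + \left(-173 + 5 \cdot 62\right)} = \frac{1}{17199 + \left(-173 + 310\right)} = \frac{1}{17199 + 137} = \frac{1}{17336} \approx 5.7683 \cdot 10^{-5}$)
$- \frac{5195}{\sqrt{-5531 + 8959}} + \frac{a \frac{1}{-3605}}{43993} = - \frac{5195}{\sqrt{-5531 + 8959}} + \frac{\frac{1}{17336} \frac{1}{-3605}}{43993} = - \frac{5195}{\sqrt{3428}} + \frac{1}{17336} \left(- \frac{1}{3605}\right) \frac{1}{43993} = - \frac{5195}{2 \sqrt{857}} - \frac{1}{2749398846040} = - 5195 \frac{\sqrt{857}}{1714} - \frac{1}{2749398846040} = - \frac{5195 \sqrt{857}}{1714} - \frac{1}{2749398846040} = - \frac{1}{2749398846040} - \frac{5195 \sqrt{857}}{1714}$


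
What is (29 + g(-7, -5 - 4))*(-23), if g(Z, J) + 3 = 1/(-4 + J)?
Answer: -7751/13 ≈ -596.23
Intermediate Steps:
g(Z, J) = -3 + 1/(-4 + J)
(29 + g(-7, -5 - 4))*(-23) = (29 + (13 - 3*(-5 - 4))/(-4 + (-5 - 4)))*(-23) = (29 + (13 - 3*(-9))/(-4 - 9))*(-23) = (29 + (13 + 27)/(-13))*(-23) = (29 - 1/13*40)*(-23) = (29 - 40/13)*(-23) = (337/13)*(-23) = -7751/13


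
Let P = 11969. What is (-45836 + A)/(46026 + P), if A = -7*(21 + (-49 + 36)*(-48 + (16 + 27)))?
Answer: -6634/8285 ≈ -0.80072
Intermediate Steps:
A = -602 (A = -7*(21 - 13*(-48 + 43)) = -7*(21 - 13*(-5)) = -7*(21 + 65) = -7*86 = -602)
(-45836 + A)/(46026 + P) = (-45836 - 602)/(46026 + 11969) = -46438/57995 = -46438*1/57995 = -6634/8285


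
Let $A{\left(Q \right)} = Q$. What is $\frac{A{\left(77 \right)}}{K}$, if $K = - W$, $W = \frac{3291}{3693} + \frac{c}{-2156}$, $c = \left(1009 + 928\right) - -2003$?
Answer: $\frac{51090193}{621252} \approx 82.237$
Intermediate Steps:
$c = 3940$ ($c = 1937 + 2003 = 3940$)
$W = - \frac{621252}{663509}$ ($W = \frac{3291}{3693} + \frac{3940}{-2156} = 3291 \cdot \frac{1}{3693} + 3940 \left(- \frac{1}{2156}\right) = \frac{1097}{1231} - \frac{985}{539} = - \frac{621252}{663509} \approx -0.93631$)
$K = \frac{621252}{663509}$ ($K = \left(-1\right) \left(- \frac{621252}{663509}\right) = \frac{621252}{663509} \approx 0.93631$)
$\frac{A{\left(77 \right)}}{K} = \frac{77}{\frac{621252}{663509}} = 77 \cdot \frac{663509}{621252} = \frac{51090193}{621252}$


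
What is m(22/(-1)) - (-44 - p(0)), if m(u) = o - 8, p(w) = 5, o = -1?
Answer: 40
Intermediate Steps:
m(u) = -9 (m(u) = -1 - 8 = -9)
m(22/(-1)) - (-44 - p(0)) = -9 - (-44 - 1*5) = -9 - (-44 - 5) = -9 - 1*(-49) = -9 + 49 = 40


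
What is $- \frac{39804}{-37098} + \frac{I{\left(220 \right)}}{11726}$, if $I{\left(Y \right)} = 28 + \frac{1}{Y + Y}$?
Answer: $\frac{34303905703}{31900817520} \approx 1.0753$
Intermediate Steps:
$I{\left(Y \right)} = 28 + \frac{1}{2 Y}$
$- \frac{39804}{-37098} + \frac{I{\left(220 \right)}}{11726} = - \frac{39804}{-37098} + \frac{28 + \frac{1}{2 \cdot 220}}{11726} = \left(-39804\right) \left(- \frac{1}{37098}\right) + \left(28 + \frac{1}{2} \cdot \frac{1}{220}\right) \frac{1}{11726} = \frac{6634}{6183} + \left(28 + \frac{1}{440}\right) \frac{1}{11726} = \frac{6634}{6183} + \frac{12321}{440} \cdot \frac{1}{11726} = \frac{6634}{6183} + \frac{12321}{5159440} = \frac{34303905703}{31900817520}$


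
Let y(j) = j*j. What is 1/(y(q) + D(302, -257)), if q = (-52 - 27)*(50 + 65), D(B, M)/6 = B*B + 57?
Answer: 1/83084791 ≈ 1.2036e-8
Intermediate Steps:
D(B, M) = 342 + 6*B² (D(B, M) = 6*(B*B + 57) = 6*(B² + 57) = 6*(57 + B²) = 342 + 6*B²)
q = -9085 (q = -79*115 = -9085)
y(j) = j²
1/(y(q) + D(302, -257)) = 1/((-9085)² + (342 + 6*302²)) = 1/(82537225 + (342 + 6*91204)) = 1/(82537225 + (342 + 547224)) = 1/(82537225 + 547566) = 1/83084791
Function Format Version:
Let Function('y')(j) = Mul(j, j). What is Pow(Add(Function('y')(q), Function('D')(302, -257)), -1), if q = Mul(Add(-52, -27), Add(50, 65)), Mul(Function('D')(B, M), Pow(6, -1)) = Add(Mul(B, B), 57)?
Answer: Rational(1, 83084791) ≈ 1.2036e-8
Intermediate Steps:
Function('D')(B, M) = Add(342, Mul(6, Pow(B, 2))) (Function('D')(B, M) = Mul(6, Add(Mul(B, B), 57)) = Mul(6, Add(Pow(B, 2), 57)) = Mul(6, Add(57, Pow(B, 2))) = Add(342, Mul(6, Pow(B, 2))))
q = -9085 (q = Mul(-79, 115) = -9085)
Function('y')(j) = Pow(j, 2)
Pow(Add(Function('y')(q), Function('D')(302, -257)), -1) = Pow(Add(Pow(-9085, 2), Add(342, Mul(6, Pow(302, 2)))), -1) = Pow(Add(82537225, Add(342, Mul(6, 91204))), -1) = Pow(Add(82537225, Add(342, 547224)), -1) = Pow(Add(82537225, 547566), -1) = Pow(83084791, -1) = Rational(1, 83084791)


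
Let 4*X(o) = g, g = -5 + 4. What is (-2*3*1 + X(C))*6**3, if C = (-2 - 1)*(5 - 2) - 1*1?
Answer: -1350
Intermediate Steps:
g = -1
C = -10 (C = -3*3 - 1 = -9 - 1 = -10)
X(o) = -1/4 (X(o) = (1/4)*(-1) = -1/4)
(-2*3*1 + X(C))*6**3 = (-2*3*1 - 1/4)*6**3 = (-6*1 - 1/4)*216 = (-6 - 1/4)*216 = -25/4*216 = -1350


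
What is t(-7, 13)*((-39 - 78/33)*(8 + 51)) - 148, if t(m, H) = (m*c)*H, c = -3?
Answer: -7330313/11 ≈ -6.6639e+5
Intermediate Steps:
t(m, H) = -3*H*m (t(m, H) = (m*(-3))*H = (-3*m)*H = -3*H*m)
t(-7, 13)*((-39 - 78/33)*(8 + 51)) - 148 = (-3*13*(-7))*((-39 - 78/33)*(8 + 51)) - 148 = 273*((-39 - 78*1/33)*59) - 148 = 273*((-39 - 26/11)*59) - 148 = 273*(-455/11*59) - 148 = 273*(-26845/11) - 148 = -7328685/11 - 148 = -7330313/11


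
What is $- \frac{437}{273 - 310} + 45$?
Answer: $\frac{2102}{37} \approx 56.811$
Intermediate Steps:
$- \frac{437}{273 - 310} + 45 = - \frac{437}{-37} + 45 = \left(-437\right) \left(- \frac{1}{37}\right) + 45 = \frac{437}{37} + 45 = \frac{2102}{37}$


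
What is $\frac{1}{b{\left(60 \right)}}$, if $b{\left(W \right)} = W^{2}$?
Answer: $\frac{1}{3600} \approx 0.00027778$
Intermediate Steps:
$\frac{1}{b{\left(60 \right)}} = \frac{1}{60^{2}} = \frac{1}{3600}$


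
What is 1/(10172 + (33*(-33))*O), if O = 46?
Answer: -1/39922 ≈ -2.5049e-5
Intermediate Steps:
1/(10172 + (33*(-33))*O) = 1/(10172 + (33*(-33))*46) = 1/(10172 - 1089*46) = 1/(10172 - 50094) = 1/(-39922) = -1/39922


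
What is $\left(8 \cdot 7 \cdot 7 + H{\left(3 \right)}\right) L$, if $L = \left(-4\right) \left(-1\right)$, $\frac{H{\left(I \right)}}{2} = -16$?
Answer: $1440$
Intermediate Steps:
$H{\left(I \right)} = -32$ ($H{\left(I \right)} = 2 \left(-16\right) = -32$)
$L = 4$
$\left(8 \cdot 7 \cdot 7 + H{\left(3 \right)}\right) L = \left(8 \cdot 7 \cdot 7 - 32\right) 4 = \left(56 \cdot 7 - 32\right) 4 = \left(392 - 32\right) 4 = 360 \cdot 4 = 1440$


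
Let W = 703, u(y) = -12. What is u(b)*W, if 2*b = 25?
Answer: -8436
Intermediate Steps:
b = 25/2 (b = (½)*25 = 25/2 ≈ 12.500)
u(b)*W = -12*703 = -8436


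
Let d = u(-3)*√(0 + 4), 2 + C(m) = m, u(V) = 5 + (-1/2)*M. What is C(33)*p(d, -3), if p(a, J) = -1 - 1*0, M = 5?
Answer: -31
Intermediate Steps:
u(V) = 5/2 (u(V) = 5 - 1/2*5 = 5 - 1*½*5 = 5 - ½*5 = 5 - 5/2 = 5/2)
C(m) = -2 + m
d = 5 (d = 5*√(0 + 4)/2 = 5*√4/2 = (5/2)*2 = 5)
p(a, J) = -1 (p(a, J) = -1 + 0 = -1)
C(33)*p(d, -3) = (-2 + 33)*(-1) = 31*(-1) = -31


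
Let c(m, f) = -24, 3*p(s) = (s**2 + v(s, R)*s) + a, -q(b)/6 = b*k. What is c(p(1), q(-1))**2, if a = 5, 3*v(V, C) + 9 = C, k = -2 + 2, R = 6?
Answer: 576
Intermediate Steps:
k = 0
v(V, C) = -3 + C/3
q(b) = 0 (q(b) = -6*b*0 = -6*0 = 0)
p(s) = 5/3 - s/3 + s**2/3 (p(s) = ((s**2 + (-3 + (1/3)*6)*s) + 5)/3 = ((s**2 + (-3 + 2)*s) + 5)/3 = ((s**2 - s) + 5)/3 = (5 + s**2 - s)/3 = 5/3 - s/3 + s**2/3)
c(p(1), q(-1))**2 = (-24)**2 = 576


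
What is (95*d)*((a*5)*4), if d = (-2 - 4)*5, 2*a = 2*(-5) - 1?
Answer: 313500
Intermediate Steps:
a = -11/2 (a = (2*(-5) - 1)/2 = (-10 - 1)/2 = (1/2)*(-11) = -11/2 ≈ -5.5000)
d = -30 (d = -6*5 = -30)
(95*d)*((a*5)*4) = (95*(-30))*(-11/2*5*4) = -(-78375)*4 = -2850*(-110) = 313500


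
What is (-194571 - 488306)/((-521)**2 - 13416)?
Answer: -682877/258025 ≈ -2.6466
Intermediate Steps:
(-194571 - 488306)/((-521)**2 - 13416) = -682877/(271441 - 13416) = -682877/258025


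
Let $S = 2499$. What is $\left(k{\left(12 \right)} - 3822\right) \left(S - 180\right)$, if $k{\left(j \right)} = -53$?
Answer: $-8986125$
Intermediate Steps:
$\left(k{\left(12 \right)} - 3822\right) \left(S - 180\right) = \left(-53 - 3822\right) \left(2499 - 180\right) = \left(-3875\right) 2319 = -8986125$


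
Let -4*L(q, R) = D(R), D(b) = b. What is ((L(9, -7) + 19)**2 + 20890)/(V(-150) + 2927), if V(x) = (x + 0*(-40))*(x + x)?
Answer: 341129/766832 ≈ 0.44485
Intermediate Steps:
L(q, R) = -R/4
V(x) = 2*x**2 (V(x) = (x + 0)*(2*x) = x*(2*x) = 2*x**2)
((L(9, -7) + 19)**2 + 20890)/(V(-150) + 2927) = ((-1/4*(-7) + 19)**2 + 20890)/(2*(-150)**2 + 2927) = ((7/4 + 19)**2 + 20890)/(2*22500 + 2927) = ((83/4)**2 + 20890)/(45000 + 2927) = (6889/16 + 20890)/47927 = (341129/16)*(1/47927) = 341129/766832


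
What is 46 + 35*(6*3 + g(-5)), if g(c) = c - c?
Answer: 676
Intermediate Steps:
g(c) = 0
46 + 35*(6*3 + g(-5)) = 46 + 35*(6*3 + 0) = 46 + 35*(18 + 0) = 46 + 35*18 = 46 + 630 = 676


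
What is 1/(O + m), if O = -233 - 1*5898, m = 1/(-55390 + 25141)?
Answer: -30249/185456620 ≈ -0.00016311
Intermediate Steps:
m = -1/30249 (m = 1/(-30249) = -1/30249 ≈ -3.3059e-5)
O = -6131 (O = -233 - 5898 = -6131)
1/(O + m) = 1/(-6131 - 1/30249) = 1/(-185456620/30249) = -30249/185456620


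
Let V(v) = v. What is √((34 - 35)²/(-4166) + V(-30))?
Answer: I*√520670846/4166 ≈ 5.4772*I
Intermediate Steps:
√((34 - 35)²/(-4166) + V(-30)) = √((34 - 35)²/(-4166) - 30) = √((-1)²*(-1/4166) - 30) = √(1*(-1/4166) - 30) = √(-1/4166 - 30) = √(-124981/4166) = I*√520670846/4166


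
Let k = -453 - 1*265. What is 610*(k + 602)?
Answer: -70760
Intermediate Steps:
k = -718 (k = -453 - 265 = -718)
610*(k + 602) = 610*(-718 + 602) = 610*(-116) = -70760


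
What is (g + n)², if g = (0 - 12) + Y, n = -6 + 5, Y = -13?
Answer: 676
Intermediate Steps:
n = -1
g = -25 (g = (0 - 12) - 13 = -12 - 13 = -25)
(g + n)² = (-25 - 1)² = (-26)² = 676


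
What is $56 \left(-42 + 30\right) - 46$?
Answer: $-718$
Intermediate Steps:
$56 \left(-42 + 30\right) - 46 = 56 \left(-12\right) - 46 = -672 - 46 = -718$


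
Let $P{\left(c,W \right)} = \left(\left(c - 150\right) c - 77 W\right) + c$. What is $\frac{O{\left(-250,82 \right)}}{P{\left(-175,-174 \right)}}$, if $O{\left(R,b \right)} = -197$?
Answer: $- \frac{197}{70098} \approx -0.0028104$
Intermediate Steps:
$P{\left(c,W \right)} = c - 77 W + c \left(-150 + c\right)$ ($P{\left(c,W \right)} = \left(\left(-150 + c\right) c - 77 W\right) + c = \left(c \left(-150 + c\right) - 77 W\right) + c = \left(- 77 W + c \left(-150 + c\right)\right) + c = c - 77 W + c \left(-150 + c\right)$)
$\frac{O{\left(-250,82 \right)}}{P{\left(-175,-174 \right)}} = - \frac{197}{\left(-175\right)^{2} - -26075 - -13398} = - \frac{197}{30625 + 26075 + 13398} = - \frac{197}{70098}$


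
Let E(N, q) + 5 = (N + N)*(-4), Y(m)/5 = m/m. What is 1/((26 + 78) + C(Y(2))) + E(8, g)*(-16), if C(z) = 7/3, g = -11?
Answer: 352179/319 ≈ 1104.0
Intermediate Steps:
Y(m) = 5 (Y(m) = 5*(m/m) = 5*1 = 5)
E(N, q) = -5 - 8*N (E(N, q) = -5 + (N + N)*(-4) = -5 + (2*N)*(-4) = -5 - 8*N)
C(z) = 7/3 (C(z) = 7*(⅓) = 7/3)
1/((26 + 78) + C(Y(2))) + E(8, g)*(-16) = 1/((26 + 78) + 7/3) + (-5 - 8*8)*(-16) = 1/(104 + 7/3) + (-5 - 64)*(-16) = 1/(319/3) - 69*(-16) = 3/319 + 1104 = 352179/319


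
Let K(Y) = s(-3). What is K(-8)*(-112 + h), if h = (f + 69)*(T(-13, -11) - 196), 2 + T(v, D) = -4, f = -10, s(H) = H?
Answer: 36090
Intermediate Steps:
K(Y) = -3
T(v, D) = -6 (T(v, D) = -2 - 4 = -6)
h = -11918 (h = (-10 + 69)*(-6 - 196) = 59*(-202) = -11918)
K(-8)*(-112 + h) = -3*(-112 - 11918) = -3*(-12030) = 36090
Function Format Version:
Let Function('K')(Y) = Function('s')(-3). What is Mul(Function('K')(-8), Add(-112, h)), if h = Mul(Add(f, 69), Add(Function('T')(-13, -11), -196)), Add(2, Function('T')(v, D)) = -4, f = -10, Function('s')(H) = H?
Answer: 36090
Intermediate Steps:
Function('K')(Y) = -3
Function('T')(v, D) = -6 (Function('T')(v, D) = Add(-2, -4) = -6)
h = -11918 (h = Mul(Add(-10, 69), Add(-6, -196)) = Mul(59, -202) = -11918)
Mul(Function('K')(-8), Add(-112, h)) = Mul(-3, Add(-112, -11918)) = Mul(-3, -12030) = 36090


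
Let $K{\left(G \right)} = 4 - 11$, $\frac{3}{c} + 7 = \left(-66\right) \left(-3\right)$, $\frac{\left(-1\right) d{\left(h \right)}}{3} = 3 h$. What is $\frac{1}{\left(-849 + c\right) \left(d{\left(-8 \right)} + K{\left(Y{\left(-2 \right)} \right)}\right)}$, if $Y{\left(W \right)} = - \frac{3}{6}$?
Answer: $- \frac{191}{10540140} \approx -1.8121 \cdot 10^{-5}$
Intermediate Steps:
$Y{\left(W \right)} = - \frac{1}{2}$ ($Y{\left(W \right)} = \left(-3\right) \frac{1}{6} = - \frac{1}{2}$)
$d{\left(h \right)} = - 9 h$ ($d{\left(h \right)} = - 3 \cdot 3 h = - 9 h$)
$c = \frac{3}{191}$ ($c = \frac{3}{-7 - -198} = \frac{3}{-7 + 198} = \frac{3}{191} \approx 0.015707$)
$K{\left(G \right)} = -7$ ($K{\left(G \right)} = 4 - 11 = -7$)
$\frac{1}{\left(-849 + c\right) \left(d{\left(-8 \right)} + K{\left(Y{\left(-2 \right)} \right)}\right)} = \frac{1}{\left(-849 + \frac{3}{191}\right) \left(\left(-9\right) \left(-8\right) - 7\right)} = \frac{1}{\left(- \frac{162156}{191}\right) \left(72 - 7\right)} = - \frac{191}{162156 \cdot 65} = \left(- \frac{191}{162156}\right) \frac{1}{65} = - \frac{191}{10540140}$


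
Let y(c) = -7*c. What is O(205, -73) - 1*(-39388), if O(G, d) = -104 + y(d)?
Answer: 39795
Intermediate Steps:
O(G, d) = -104 - 7*d
O(205, -73) - 1*(-39388) = (-104 - 7*(-73)) - 1*(-39388) = (-104 + 511) + 39388 = 407 + 39388 = 39795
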